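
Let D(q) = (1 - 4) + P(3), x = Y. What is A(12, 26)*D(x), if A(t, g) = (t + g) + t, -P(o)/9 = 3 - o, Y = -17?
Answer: -150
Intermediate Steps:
P(o) = -27 + 9*o (P(o) = -9*(3 - o) = -27 + 9*o)
x = -17
D(q) = -3 (D(q) = (1 - 4) + (-27 + 9*3) = -3 + (-27 + 27) = -3 + 0 = -3)
A(t, g) = g + 2*t (A(t, g) = (g + t) + t = g + 2*t)
A(12, 26)*D(x) = (26 + 2*12)*(-3) = (26 + 24)*(-3) = 50*(-3) = -150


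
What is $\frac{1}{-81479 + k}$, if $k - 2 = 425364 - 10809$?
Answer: $\frac{1}{333078} \approx 3.0023 \cdot 10^{-6}$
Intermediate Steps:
$k = 414557$ ($k = 2 + \left(425364 - 10809\right) = 2 + 414555 = 414557$)
$\frac{1}{-81479 + k} = \frac{1}{-81479 + 414557} = \frac{1}{333078}$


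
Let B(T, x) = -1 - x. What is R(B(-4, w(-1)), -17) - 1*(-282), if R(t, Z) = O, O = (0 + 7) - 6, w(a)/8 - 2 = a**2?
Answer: 283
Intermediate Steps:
w(a) = 16 + 8*a**2
O = 1 (O = 7 - 6 = 1)
R(t, Z) = 1
R(B(-4, w(-1)), -17) - 1*(-282) = 1 - 1*(-282) = 1 + 282 = 283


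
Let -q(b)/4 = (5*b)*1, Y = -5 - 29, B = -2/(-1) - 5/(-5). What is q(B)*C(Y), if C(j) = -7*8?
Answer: 3360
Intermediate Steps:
B = 3 (B = -2*(-1) - 5*(-⅕) = 2 + 1 = 3)
Y = -34
C(j) = -56
q(b) = -20*b (q(b) = -4*5*b = -20*b)
q(B)*C(Y) = -20*3*(-56) = -60*(-56) = 3360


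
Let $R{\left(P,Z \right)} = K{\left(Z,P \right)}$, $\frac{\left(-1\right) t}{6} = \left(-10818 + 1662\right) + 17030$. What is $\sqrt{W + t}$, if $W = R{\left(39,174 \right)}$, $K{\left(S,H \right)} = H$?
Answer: $3 i \sqrt{5245} \approx 217.27 i$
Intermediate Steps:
$t = -47244$ ($t = - 6 \left(\left(-10818 + 1662\right) + 17030\right) = - 6 \left(-9156 + 17030\right) = \left(-6\right) 7874 = -47244$)
$R{\left(P,Z \right)} = P$
$W = 39$
$\sqrt{W + t} = \sqrt{39 - 47244} = \sqrt{-47205} = 3 i \sqrt{5245}$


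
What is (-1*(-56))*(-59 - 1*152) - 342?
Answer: -12158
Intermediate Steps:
(-1*(-56))*(-59 - 1*152) - 342 = 56*(-59 - 152) - 342 = 56*(-211) - 342 = -11816 - 342 = -12158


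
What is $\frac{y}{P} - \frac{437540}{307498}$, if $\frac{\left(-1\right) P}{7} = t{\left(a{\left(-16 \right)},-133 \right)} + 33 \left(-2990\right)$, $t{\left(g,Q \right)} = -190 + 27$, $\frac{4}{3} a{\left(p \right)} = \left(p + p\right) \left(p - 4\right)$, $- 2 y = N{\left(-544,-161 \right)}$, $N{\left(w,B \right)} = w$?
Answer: $- \frac{151310048142}{106368324419} \approx -1.4225$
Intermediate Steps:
$y = 272$ ($y = \left(- \frac{1}{2}\right) \left(-544\right) = 272$)
$a{\left(p \right)} = \frac{3 p \left(-4 + p\right)}{2}$ ($a{\left(p \right)} = \frac{3 \left(p + p\right) \left(p - 4\right)}{4} = \frac{3 \cdot 2 p \left(-4 + p\right)}{4} = \frac{3 p \left(-4 + p\right)}{2}$)
$t{\left(g,Q \right)} = -163$
$P = 691831$ ($P = - 7 \left(-163 + 33 \left(-2990\right)\right) = - 7 \left(-163 - 98670\right) = \left(-7\right) \left(-98833\right) = 691831$)
$\frac{y}{P} - \frac{437540}{307498} = \frac{272}{691831} - \frac{437540}{307498} = 272 \cdot \frac{1}{691831} - \frac{218770}{153749} = \frac{272}{691831} - \frac{218770}{153749} = - \frac{151310048142}{106368324419}$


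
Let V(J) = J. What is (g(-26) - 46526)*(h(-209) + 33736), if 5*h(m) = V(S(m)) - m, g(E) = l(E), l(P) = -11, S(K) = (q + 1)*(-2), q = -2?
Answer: -7859680467/5 ≈ -1.5719e+9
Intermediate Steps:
S(K) = 2 (S(K) = (-2 + 1)*(-2) = -1*(-2) = 2)
g(E) = -11
h(m) = ⅖ - m/5 (h(m) = (2 - m)/5 = ⅖ - m/5)
(g(-26) - 46526)*(h(-209) + 33736) = (-11 - 46526)*((⅖ - ⅕*(-209)) + 33736) = -46537*((⅖ + 209/5) + 33736) = -46537*(211/5 + 33736) = -46537*168891/5 = -7859680467/5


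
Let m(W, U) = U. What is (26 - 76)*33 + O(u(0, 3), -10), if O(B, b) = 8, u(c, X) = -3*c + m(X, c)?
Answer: -1642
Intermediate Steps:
u(c, X) = -2*c (u(c, X) = -3*c + c = -2*c)
(26 - 76)*33 + O(u(0, 3), -10) = (26 - 76)*33 + 8 = -50*33 + 8 = -1650 + 8 = -1642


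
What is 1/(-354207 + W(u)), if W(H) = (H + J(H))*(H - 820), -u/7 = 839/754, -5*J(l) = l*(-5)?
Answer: -284258/97020522837 ≈ -2.9299e-6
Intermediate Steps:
J(l) = l (J(l) = -l*(-5)/5 = -(-1)*l = l)
u = -5873/754 ≈ -7.7891
W(H) = 2*H*(-820 + H) (W(H) = (H + H)*(H - 820) = (2*H)*(-820 + H) = 2*H*(-820 + H))
1/(-354207 + W(u)) = 1/(-354207 + 2*(-5873/754)*(-820 - 5873/754)) = 1/(-354207 + 2*(-5873/754)*(-624153/754)) = 1/(-354207 + 3665650569/284258) = 1/(-97020522837/284258) = -284258/97020522837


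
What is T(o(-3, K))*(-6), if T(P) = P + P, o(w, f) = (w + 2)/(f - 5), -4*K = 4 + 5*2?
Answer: -24/17 ≈ -1.4118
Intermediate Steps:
K = -7/2 (K = -(4 + 5*2)/4 = -(4 + 10)/4 = -1/4*14 = -7/2 ≈ -3.5000)
o(w, f) = (2 + w)/(-5 + f)
T(P) = 2*P
T(o(-3, K))*(-6) = (2*((2 - 3)/(-5 - 7/2)))*(-6) = (2*(-1/(-17/2)))*(-6) = (2*(-2/17*(-1)))*(-6) = (2*(2/17))*(-6) = (4/17)*(-6) = -24/17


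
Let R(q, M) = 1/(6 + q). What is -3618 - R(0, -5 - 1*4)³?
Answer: -781489/216 ≈ -3618.0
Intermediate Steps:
-3618 - R(0, -5 - 1*4)³ = -3618 - (1/(6 + 0))³ = -3618 - (1/6)³ = -3618 - (⅙)³ = -3618 - 1*1/216 = -3618 - 1/216 = -781489/216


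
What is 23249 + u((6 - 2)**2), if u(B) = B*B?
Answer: 23505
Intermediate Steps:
u(B) = B**2
23249 + u((6 - 2)**2) = 23249 + ((6 - 2)**2)**2 = 23249 + (4**2)**2 = 23249 + 16**2 = 23249 + 256 = 23505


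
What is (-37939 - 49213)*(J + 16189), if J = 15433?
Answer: -2755920544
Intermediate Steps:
(-37939 - 49213)*(J + 16189) = (-37939 - 49213)*(15433 + 16189) = -87152*31622 = -2755920544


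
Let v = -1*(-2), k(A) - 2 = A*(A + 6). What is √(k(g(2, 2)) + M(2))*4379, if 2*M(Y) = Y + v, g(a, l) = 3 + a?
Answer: 4379*√59 ≈ 33636.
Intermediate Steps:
k(A) = 2 + A*(6 + A) (k(A) = 2 + A*(A + 6) = 2 + A*(6 + A))
v = 2
M(Y) = 1 + Y/2 (M(Y) = (Y + 2)/2 = (2 + Y)/2 = 1 + Y/2)
√(k(g(2, 2)) + M(2))*4379 = √((2 + (3 + 2)² + 6*(3 + 2)) + (1 + (½)*2))*4379 = √((2 + 5² + 6*5) + (1 + 1))*4379 = √((2 + 25 + 30) + 2)*4379 = √(57 + 2)*4379 = √59*4379 = 4379*√59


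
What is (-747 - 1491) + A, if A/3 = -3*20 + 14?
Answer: -2376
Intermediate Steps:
A = -138 (A = 3*(-3*20 + 14) = 3*(-60 + 14) = 3*(-46) = -138)
(-747 - 1491) + A = (-747 - 1491) - 138 = -2238 - 138 = -2376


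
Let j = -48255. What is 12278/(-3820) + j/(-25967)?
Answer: -67244363/49596970 ≈ -1.3558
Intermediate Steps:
12278/(-3820) + j/(-25967) = 12278/(-3820) - 48255/(-25967) = 12278*(-1/3820) - 48255*(-1/25967) = -6139/1910 + 48255/25967 = -67244363/49596970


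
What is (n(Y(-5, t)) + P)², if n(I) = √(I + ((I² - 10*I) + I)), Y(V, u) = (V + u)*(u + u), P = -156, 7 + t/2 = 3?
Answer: 65936 - 12480*√26 ≈ 2300.2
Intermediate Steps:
t = -8 (t = -14 + 2*3 = -14 + 6 = -8)
Y(V, u) = 2*u*(V + u) (Y(V, u) = (V + u)*(2*u) = 2*u*(V + u))
n(I) = √(I² - 8*I) (n(I) = √(I + (I² - 9*I)) = √(I² - 8*I))
(n(Y(-5, t)) + P)² = (√((2*(-8)*(-5 - 8))*(-8 + 2*(-8)*(-5 - 8))) - 156)² = (√((2*(-8)*(-13))*(-8 + 2*(-8)*(-13))) - 156)² = (√(208*(-8 + 208)) - 156)² = (√(208*200) - 156)² = (√41600 - 156)² = (40*√26 - 156)² = (-156 + 40*√26)²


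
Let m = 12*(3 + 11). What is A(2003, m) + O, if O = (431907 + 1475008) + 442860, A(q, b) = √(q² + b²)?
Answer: 2349775 + √4040233 ≈ 2.3518e+6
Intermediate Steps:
m = 168 (m = 12*14 = 168)
A(q, b) = √(b² + q²)
O = 2349775 (O = 1906915 + 442860 = 2349775)
A(2003, m) + O = √(168² + 2003²) + 2349775 = √(28224 + 4012009) + 2349775 = √4040233 + 2349775 = 2349775 + √4040233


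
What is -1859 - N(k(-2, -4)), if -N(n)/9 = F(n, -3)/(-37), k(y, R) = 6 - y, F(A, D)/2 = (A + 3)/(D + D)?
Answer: -68750/37 ≈ -1858.1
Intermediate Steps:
F(A, D) = (3 + A)/D (F(A, D) = 2*((A + 3)/(D + D)) = 2*((3 + A)/((2*D))) = 2*((3 + A)*(1/(2*D))) = 2*((3 + A)/(2*D)) = (3 + A)/D)
N(n) = -9/37 - 3*n/37 (N(n) = -9*(3 + n)/(-3)/(-37) = -9*(-(3 + n)/3)*(-1)/37 = -9*(-1 - n/3)*(-1)/37 = -9*(1/37 + n/111) = -9/37 - 3*n/37)
-1859 - N(k(-2, -4)) = -1859 - (-9/37 - 3*(6 - 1*(-2))/37) = -1859 - (-9/37 - 3*(6 + 2)/37) = -1859 - (-9/37 - 3/37*8) = -1859 - (-9/37 - 24/37) = -1859 - 1*(-33/37) = -1859 + 33/37 = -68750/37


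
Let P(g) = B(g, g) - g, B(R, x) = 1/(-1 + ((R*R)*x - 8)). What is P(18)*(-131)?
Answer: 13730503/5823 ≈ 2358.0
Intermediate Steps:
B(R, x) = 1/(-9 + x*R**2) (B(R, x) = 1/(-1 + (R**2*x - 8)) = 1/(-1 + (x*R**2 - 8)) = 1/(-1 + (-8 + x*R**2)) = 1/(-9 + x*R**2))
P(g) = 1/(-9 + g**3) - g (P(g) = 1/(-9 + g*g**2) - g = 1/(-9 + g**3) - g)
P(18)*(-131) = ((1 - 1*18*(-9 + 18**3))/(-9 + 18**3))*(-131) = ((1 - 1*18*(-9 + 5832))/(-9 + 5832))*(-131) = ((1 - 1*18*5823)/5823)*(-131) = ((1 - 104814)/5823)*(-131) = ((1/5823)*(-104813))*(-131) = -104813/5823*(-131) = 13730503/5823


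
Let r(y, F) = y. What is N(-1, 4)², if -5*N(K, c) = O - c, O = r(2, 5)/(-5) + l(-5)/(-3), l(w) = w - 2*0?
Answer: 1681/5625 ≈ 0.29884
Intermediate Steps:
l(w) = w (l(w) = w + 0 = w)
O = 19/15 (O = 2/(-5) - 5/(-3) = 2*(-⅕) - 5*(-⅓) = -⅖ + 5/3 = 19/15 ≈ 1.2667)
N(K, c) = -19/75 + c/5 (N(K, c) = -(19/15 - c)/5 = -19/75 + c/5)
N(-1, 4)² = (-19/75 + (⅕)*4)² = (-19/75 + ⅘)² = (41/75)² = 1681/5625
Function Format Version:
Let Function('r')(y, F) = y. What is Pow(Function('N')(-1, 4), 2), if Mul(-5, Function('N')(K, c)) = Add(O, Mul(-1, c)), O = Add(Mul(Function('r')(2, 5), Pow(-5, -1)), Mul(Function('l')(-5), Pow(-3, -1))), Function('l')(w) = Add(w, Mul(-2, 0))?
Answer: Rational(1681, 5625) ≈ 0.29884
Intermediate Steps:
Function('l')(w) = w (Function('l')(w) = Add(w, 0) = w)
O = Rational(19, 15) (O = Add(Mul(2, Pow(-5, -1)), Mul(-5, Pow(-3, -1))) = Add(Mul(2, Rational(-1, 5)), Mul(-5, Rational(-1, 3))) = Add(Rational(-2, 5), Rational(5, 3)) = Rational(19, 15) ≈ 1.2667)
Function('N')(K, c) = Add(Rational(-19, 75), Mul(Rational(1, 5), c)) (Function('N')(K, c) = Mul(Rational(-1, 5), Add(Rational(19, 15), Mul(-1, c))) = Add(Rational(-19, 75), Mul(Rational(1, 5), c)))
Pow(Function('N')(-1, 4), 2) = Pow(Add(Rational(-19, 75), Mul(Rational(1, 5), 4)), 2) = Pow(Add(Rational(-19, 75), Rational(4, 5)), 2) = Pow(Rational(41, 75), 2) = Rational(1681, 5625)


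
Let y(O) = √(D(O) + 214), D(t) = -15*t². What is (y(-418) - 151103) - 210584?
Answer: -361687 + I*√2620646 ≈ -3.6169e+5 + 1618.8*I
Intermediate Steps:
y(O) = √(214 - 15*O²) (y(O) = √(-15*O² + 214) = √(214 - 15*O²))
(y(-418) - 151103) - 210584 = (√(214 - 15*(-418)²) - 151103) - 210584 = (√(214 - 15*174724) - 151103) - 210584 = (√(214 - 2620860) - 151103) - 210584 = (√(-2620646) - 151103) - 210584 = (I*√2620646 - 151103) - 210584 = (-151103 + I*√2620646) - 210584 = -361687 + I*√2620646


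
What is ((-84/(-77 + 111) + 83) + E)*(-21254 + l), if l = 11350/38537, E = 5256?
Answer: -74305402288608/655129 ≈ -1.1342e+8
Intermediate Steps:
l = 11350/38537 (l = 11350*(1/38537) = 11350/38537 ≈ 0.29452)
((-84/(-77 + 111) + 83) + E)*(-21254 + l) = ((-84/(-77 + 111) + 83) + 5256)*(-21254 + 11350/38537) = ((-84/34 + 83) + 5256)*(-819054048/38537) = ((-84*1/34 + 83) + 5256)*(-819054048/38537) = ((-42/17 + 83) + 5256)*(-819054048/38537) = (1369/17 + 5256)*(-819054048/38537) = (90721/17)*(-819054048/38537) = -74305402288608/655129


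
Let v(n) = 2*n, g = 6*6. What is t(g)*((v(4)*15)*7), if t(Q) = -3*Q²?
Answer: -3265920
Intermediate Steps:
g = 36
t(g)*((v(4)*15)*7) = (-3*36²)*(((2*4)*15)*7) = (-3*1296)*((8*15)*7) = -466560*7 = -3888*840 = -3265920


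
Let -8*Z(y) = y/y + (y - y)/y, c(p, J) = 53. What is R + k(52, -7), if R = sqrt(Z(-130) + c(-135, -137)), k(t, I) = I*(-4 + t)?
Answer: -336 + 3*sqrt(94)/4 ≈ -328.73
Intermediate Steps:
Z(y) = -1/8 (Z(y) = -(y/y + (y - y)/y)/8 = -(1 + 0/y)/8 = -(1 + 0)/8 = -1/8*1 = -1/8)
R = 3*sqrt(94)/4 (R = sqrt(-1/8 + 53) = sqrt(423/8) = 3*sqrt(94)/4 ≈ 7.2715)
R + k(52, -7) = 3*sqrt(94)/4 - 7*(-4 + 52) = 3*sqrt(94)/4 - 7*48 = 3*sqrt(94)/4 - 336 = -336 + 3*sqrt(94)/4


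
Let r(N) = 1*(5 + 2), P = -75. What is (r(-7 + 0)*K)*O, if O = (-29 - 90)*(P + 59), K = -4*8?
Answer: -426496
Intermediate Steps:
r(N) = 7 (r(N) = 1*7 = 7)
K = -32
O = 1904 (O = (-29 - 90)*(-75 + 59) = -119*(-16) = 1904)
(r(-7 + 0)*K)*O = (7*(-32))*1904 = -224*1904 = -426496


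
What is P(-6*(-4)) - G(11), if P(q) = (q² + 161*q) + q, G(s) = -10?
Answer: 4474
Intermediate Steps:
P(q) = q² + 162*q
P(-6*(-4)) - G(11) = (-6*(-4))*(162 - 6*(-4)) - 1*(-10) = 24*(162 + 24) + 10 = 24*186 + 10 = 4464 + 10 = 4474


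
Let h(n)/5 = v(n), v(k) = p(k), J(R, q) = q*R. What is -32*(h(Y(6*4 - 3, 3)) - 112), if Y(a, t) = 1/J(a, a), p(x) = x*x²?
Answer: 307385777504/85766121 ≈ 3584.0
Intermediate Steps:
p(x) = x³
J(R, q) = R*q
v(k) = k³
Y(a, t) = a⁻² (Y(a, t) = 1/(a*a) = 1/(a²) = a⁻²)
h(n) = 5*n³
-32*(h(Y(6*4 - 3, 3)) - 112) = -32*(5*((6*4 - 3)⁻²)³ - 112) = -32*(5*((24 - 3)⁻²)³ - 112) = -32*(5*(21⁻²)³ - 112) = -32*(5*(1/441)³ - 112) = -32*(5*(1/85766121) - 112) = -32*(5/85766121 - 112) = -32*(-9605805547/85766121) = 307385777504/85766121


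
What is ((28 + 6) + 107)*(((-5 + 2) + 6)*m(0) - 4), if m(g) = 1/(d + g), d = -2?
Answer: -1551/2 ≈ -775.50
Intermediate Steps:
m(g) = 1/(-2 + g)
((28 + 6) + 107)*(((-5 + 2) + 6)*m(0) - 4) = ((28 + 6) + 107)*(((-5 + 2) + 6)/(-2 + 0) - 4) = (34 + 107)*((-3 + 6)/(-2) - 4) = 141*(3*(-½) - 4) = 141*(-3/2 - 4) = 141*(-11/2) = -1551/2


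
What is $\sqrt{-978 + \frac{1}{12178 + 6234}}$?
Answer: $\frac{i \sqrt{82885921805}}{9206} \approx 31.273 i$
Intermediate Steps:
$\sqrt{-978 + \frac{1}{12178 + 6234}} = \sqrt{-978 + \frac{1}{18412}} = \sqrt{- \frac{18006935}{18412}} = \frac{i \sqrt{82885921805}}{9206}$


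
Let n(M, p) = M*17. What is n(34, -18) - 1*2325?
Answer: -1747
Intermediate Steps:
n(M, p) = 17*M
n(34, -18) - 1*2325 = 17*34 - 1*2325 = 578 - 2325 = -1747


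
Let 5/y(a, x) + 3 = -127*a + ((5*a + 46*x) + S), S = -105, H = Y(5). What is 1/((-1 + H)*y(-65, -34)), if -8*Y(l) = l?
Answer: -50064/65 ≈ -770.21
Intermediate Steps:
Y(l) = -l/8
H = -5/8 (H = -1/8*5 = -5/8 ≈ -0.62500)
y(a, x) = 5/(-108 - 122*a + 46*x) (y(a, x) = 5/(-3 + (-127*a + ((5*a + 46*x) - 105))) = 5/(-3 + (-127*a + (-105 + 5*a + 46*x))) = 5/(-3 + (-105 - 122*a + 46*x)) = 5/(-108 - 122*a + 46*x))
1/((-1 + H)*y(-65, -34)) = 1/((-1 - 5/8)*(5/(2*(-54 - 61*(-65) + 23*(-34))))) = 1/(-65/(16*(-54 + 3965 - 782))) = 1/(-65/(16*3129)) = 1/(-13/8*5/6258) = 1/(-65/50064) = -50064/65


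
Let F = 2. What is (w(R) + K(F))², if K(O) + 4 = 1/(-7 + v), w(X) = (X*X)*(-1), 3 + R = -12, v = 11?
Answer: 837225/16 ≈ 52327.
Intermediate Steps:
R = -15 (R = -3 - 12 = -15)
w(X) = -X² (w(X) = X²*(-1) = -X²)
K(O) = -15/4 (K(O) = -4 + 1/(-7 + 11) = -4 + 1/4 = -4 + ¼ = -15/4)
(w(R) + K(F))² = (-1*(-15)² - 15/4)² = (-1*225 - 15/4)² = (-225 - 15/4)² = (-915/4)² = 837225/16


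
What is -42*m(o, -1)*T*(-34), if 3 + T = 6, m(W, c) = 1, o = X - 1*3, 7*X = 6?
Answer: 4284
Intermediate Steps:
X = 6/7 (X = (⅐)*6 = 6/7 ≈ 0.85714)
o = -15/7 (o = 6/7 - 1*3 = 6/7 - 3 = -15/7 ≈ -2.1429)
T = 3 (T = -3 + 6 = 3)
-42*m(o, -1)*T*(-34) = -42*3*(-34) = -126*(-34) = 4284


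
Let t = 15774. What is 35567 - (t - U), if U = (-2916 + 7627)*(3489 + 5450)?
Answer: 42131422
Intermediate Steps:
U = 42111629 (U = 4711*8939 = 42111629)
35567 - (t - U) = 35567 - (15774 - 1*42111629) = 35567 - (15774 - 42111629) = 35567 - 1*(-42095855) = 35567 + 42095855 = 42131422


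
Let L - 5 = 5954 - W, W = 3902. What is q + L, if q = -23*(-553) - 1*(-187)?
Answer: 14963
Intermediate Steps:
q = 12906 (q = 12719 + 187 = 12906)
L = 2057 (L = 5 + (5954 - 1*3902) = 5 + (5954 - 3902) = 5 + 2052 = 2057)
q + L = 12906 + 2057 = 14963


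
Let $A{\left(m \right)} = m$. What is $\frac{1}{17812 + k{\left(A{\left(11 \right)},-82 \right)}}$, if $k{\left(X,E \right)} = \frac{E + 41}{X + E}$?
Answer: $\frac{71}{1264693} \approx 5.614 \cdot 10^{-5}$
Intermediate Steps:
$k{\left(X,E \right)} = \frac{41 + E}{E + X}$
$\frac{1}{17812 + k{\left(A{\left(11 \right)},-82 \right)}} = \frac{1}{17812 + \frac{41 - 82}{-82 + 11}} = \frac{1}{17812 + \frac{1}{-71} \left(-41\right)} = \frac{1}{17812 - - \frac{41}{71}} = \frac{1}{17812 + \frac{41}{71}} = \frac{1}{\frac{1264693}{71}} = \frac{71}{1264693}$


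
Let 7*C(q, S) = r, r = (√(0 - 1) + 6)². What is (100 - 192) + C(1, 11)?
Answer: -87 + 12*I/7 ≈ -87.0 + 1.7143*I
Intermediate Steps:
r = (6 + I)² (r = (√(-1) + 6)² = (I + 6)² = (6 + I)² ≈ 35.0 + 12.0*I)
C(q, S) = (6 + I)²/7
(100 - 192) + C(1, 11) = (100 - 192) + (6 + I)²/7 = -92 + (6 + I)²/7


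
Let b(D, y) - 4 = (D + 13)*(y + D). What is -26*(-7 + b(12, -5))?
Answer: -4472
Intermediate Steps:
b(D, y) = 4 + (13 + D)*(D + y) (b(D, y) = 4 + (D + 13)*(y + D) = 4 + (13 + D)*(D + y))
-26*(-7 + b(12, -5)) = -26*(-7 + (4 + 12² + 13*12 + 13*(-5) + 12*(-5))) = -26*(-7 + (4 + 144 + 156 - 65 - 60)) = -26*(-7 + 179) = -26*172 = -4472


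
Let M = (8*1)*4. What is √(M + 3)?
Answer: √35 ≈ 5.9161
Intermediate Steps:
M = 32 (M = 8*4 = 32)
√(M + 3) = √(32 + 3) = √35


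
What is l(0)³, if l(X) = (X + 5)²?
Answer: 15625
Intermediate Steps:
l(X) = (5 + X)²
l(0)³ = ((5 + 0)²)³ = (5²)³ = 25³ = 15625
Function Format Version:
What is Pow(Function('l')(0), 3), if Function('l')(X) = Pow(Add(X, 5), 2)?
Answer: 15625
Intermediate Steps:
Function('l')(X) = Pow(Add(5, X), 2)
Pow(Function('l')(0), 3) = Pow(Pow(Add(5, 0), 2), 3) = Pow(Pow(5, 2), 3) = Pow(25, 3) = 15625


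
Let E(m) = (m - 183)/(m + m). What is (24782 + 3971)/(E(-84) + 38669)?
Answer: 1610168/2165553 ≈ 0.74354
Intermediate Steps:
E(m) = (-183 + m)/(2*m) (E(m) = (-183 + m)/((2*m)) = (-183 + m)*(1/(2*m)) = (-183 + m)/(2*m))
(24782 + 3971)/(E(-84) + 38669) = (24782 + 3971)/((1/2)*(-183 - 84)/(-84) + 38669) = 28753/((1/2)*(-1/84)*(-267) + 38669) = 28753/(89/56 + 38669) = 28753/(2165553/56) = 28753*(56/2165553) = 1610168/2165553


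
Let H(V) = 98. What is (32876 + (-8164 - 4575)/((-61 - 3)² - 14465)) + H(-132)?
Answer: 341920145/10369 ≈ 32975.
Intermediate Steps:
(32876 + (-8164 - 4575)/((-61 - 3)² - 14465)) + H(-132) = (32876 + (-8164 - 4575)/((-61 - 3)² - 14465)) + 98 = (32876 - 12739/((-64)² - 14465)) + 98 = (32876 - 12739/(4096 - 14465)) + 98 = (32876 - 12739/(-10369)) + 98 = (32876 - 12739*(-1/10369)) + 98 = (32876 + 12739/10369) + 98 = 340903983/10369 + 98 = 341920145/10369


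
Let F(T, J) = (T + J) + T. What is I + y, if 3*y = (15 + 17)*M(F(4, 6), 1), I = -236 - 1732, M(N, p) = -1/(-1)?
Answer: -5872/3 ≈ -1957.3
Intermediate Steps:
F(T, J) = J + 2*T (F(T, J) = (J + T) + T = J + 2*T)
M(N, p) = 1 (M(N, p) = -1*(-1) = 1)
I = -1968
y = 32/3 (y = ((15 + 17)*1)/3 = (32*1)/3 = (⅓)*32 = 32/3 ≈ 10.667)
I + y = -1968 + 32/3 = -5872/3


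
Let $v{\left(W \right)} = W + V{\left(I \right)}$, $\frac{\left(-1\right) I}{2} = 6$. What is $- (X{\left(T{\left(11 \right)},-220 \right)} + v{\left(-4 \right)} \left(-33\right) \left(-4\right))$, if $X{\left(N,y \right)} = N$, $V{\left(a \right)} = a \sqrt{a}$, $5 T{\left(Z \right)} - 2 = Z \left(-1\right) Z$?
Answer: $\frac{2759}{5} + 3168 i \sqrt{3} \approx 551.8 + 5487.1 i$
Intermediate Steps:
$I = -12$ ($I = \left(-2\right) 6 = -12$)
$T{\left(Z \right)} = \frac{2}{5} - \frac{Z^{2}}{5}$ ($T{\left(Z \right)} = \frac{2}{5} + \frac{Z \left(-1\right) Z}{5} = \frac{2}{5} + \frac{- Z Z}{5} = \frac{2}{5} + \frac{\left(-1\right) Z^{2}}{5} = \frac{2}{5} - \frac{Z^{2}}{5}$)
$V{\left(a \right)} = a^{\frac{3}{2}}$
$v{\left(W \right)} = W - 24 i \sqrt{3}$ ($v{\left(W \right)} = W + \left(-12\right)^{\frac{3}{2}} = W - 24 i \sqrt{3}$)
$- (X{\left(T{\left(11 \right)},-220 \right)} + v{\left(-4 \right)} \left(-33\right) \left(-4\right)) = - (\left(\frac{2}{5} - \frac{11^{2}}{5}\right) + \left(-4 - 24 i \sqrt{3}\right) \left(-33\right) \left(-4\right)) = - (\left(\frac{2}{5} - \frac{121}{5}\right) + \left(132 + 792 i \sqrt{3}\right) \left(-4\right)) = - (\left(\frac{2}{5} - \frac{121}{5}\right) - \left(528 + 3168 i \sqrt{3}\right)) = - (- \frac{119}{5} - \left(528 + 3168 i \sqrt{3}\right)) = - (- \frac{2759}{5} - 3168 i \sqrt{3}) = \frac{2759}{5} + 3168 i \sqrt{3}$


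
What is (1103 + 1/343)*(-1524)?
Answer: -576574920/343 ≈ -1.6810e+6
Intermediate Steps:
(1103 + 1/343)*(-1524) = (378330/343)*(-1524) = -576574920/343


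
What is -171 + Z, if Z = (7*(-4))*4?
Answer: -283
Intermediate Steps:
Z = -112 (Z = -28*4 = -112)
-171 + Z = -171 - 112 = -283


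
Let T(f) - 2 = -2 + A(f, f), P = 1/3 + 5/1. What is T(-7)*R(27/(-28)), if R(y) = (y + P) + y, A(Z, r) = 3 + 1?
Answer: 286/21 ≈ 13.619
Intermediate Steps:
A(Z, r) = 4
P = 16/3 (P = 1*(1/3) + 5*1 = 1/3 + 5 = 16/3 ≈ 5.3333)
T(f) = 4 (T(f) = 2 + (-2 + 4) = 2 + 2 = 4)
R(y) = 16/3 + 2*y (R(y) = (y + 16/3) + y = (16/3 + y) + y = 16/3 + 2*y)
T(-7)*R(27/(-28)) = 4*(16/3 + 2*(27/(-28))) = 4*(16/3 + 2*(27*(-1/28))) = 4*(16/3 + 2*(-27/28)) = 4*(16/3 - 27/14) = 4*(143/42) = 286/21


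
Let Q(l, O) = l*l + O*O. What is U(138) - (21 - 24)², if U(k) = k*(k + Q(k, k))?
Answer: 5275179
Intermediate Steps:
Q(l, O) = O² + l² (Q(l, O) = l² + O² = O² + l²)
U(k) = k*(k + 2*k²) (U(k) = k*(k + (k² + k²)) = k*(k + 2*k²))
U(138) - (21 - 24)² = 138²*(1 + 2*138) - (21 - 24)² = 19044*(1 + 276) - 1*(-3)² = 19044*277 - 1*9 = 5275188 - 9 = 5275179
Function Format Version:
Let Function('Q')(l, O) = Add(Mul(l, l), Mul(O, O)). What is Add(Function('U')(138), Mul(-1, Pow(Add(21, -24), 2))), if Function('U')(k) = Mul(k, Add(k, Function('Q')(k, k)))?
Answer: 5275179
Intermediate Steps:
Function('Q')(l, O) = Add(Pow(O, 2), Pow(l, 2)) (Function('Q')(l, O) = Add(Pow(l, 2), Pow(O, 2)) = Add(Pow(O, 2), Pow(l, 2)))
Function('U')(k) = Mul(k, Add(k, Mul(2, Pow(k, 2)))) (Function('U')(k) = Mul(k, Add(k, Add(Pow(k, 2), Pow(k, 2)))) = Mul(k, Add(k, Mul(2, Pow(k, 2)))))
Add(Function('U')(138), Mul(-1, Pow(Add(21, -24), 2))) = Add(Mul(Pow(138, 2), Add(1, Mul(2, 138))), Mul(-1, Pow(Add(21, -24), 2))) = Add(Mul(19044, Add(1, 276)), Mul(-1, Pow(-3, 2))) = Add(Mul(19044, 277), Mul(-1, 9)) = Add(5275188, -9) = 5275179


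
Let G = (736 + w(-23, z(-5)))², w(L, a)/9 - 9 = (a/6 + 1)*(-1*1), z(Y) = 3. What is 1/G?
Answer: 4/2582449 ≈ 1.5489e-6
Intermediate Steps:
w(L, a) = 72 - 3*a/2 (w(L, a) = 81 + 9*((a/6 + 1)*(-1*1)) = 81 + 9*((a*(⅙) + 1)*(-1)) = 81 + 9*((a/6 + 1)*(-1)) = 81 + 9*((1 + a/6)*(-1)) = 81 + 9*(-1 - a/6) = 81 + (-9 - 3*a/2) = 72 - 3*a/2)
G = 2582449/4 (G = (736 + (72 - 3/2*3))² = (736 + (72 - 9/2))² = (736 + 135/2)² = (1607/2)² = 2582449/4 ≈ 6.4561e+5)
1/G = 1/(2582449/4) = 4/2582449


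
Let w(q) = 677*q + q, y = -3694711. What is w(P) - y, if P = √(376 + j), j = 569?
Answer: 3694711 + 2034*√105 ≈ 3.7156e+6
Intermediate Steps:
P = 3*√105 (P = √(376 + 569) = √945 = 3*√105 ≈ 30.741)
w(q) = 678*q
w(P) - y = 678*(3*√105) - 1*(-3694711) = 2034*√105 + 3694711 = 3694711 + 2034*√105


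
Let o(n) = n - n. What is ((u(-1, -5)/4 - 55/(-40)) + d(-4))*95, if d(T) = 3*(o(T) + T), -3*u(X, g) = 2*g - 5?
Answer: -7125/8 ≈ -890.63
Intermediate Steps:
o(n) = 0
u(X, g) = 5/3 - 2*g/3 (u(X, g) = -(2*g - 5)/3 = -(-5 + 2*g)/3 = 5/3 - 2*g/3)
d(T) = 3*T (d(T) = 3*(0 + T) = 3*T)
((u(-1, -5)/4 - 55/(-40)) + d(-4))*95 = (((5/3 - ⅔*(-5))/4 - 55/(-40)) + 3*(-4))*95 = (((5/3 + 10/3)*(¼) - 55*(-1/40)) - 12)*95 = ((5*(¼) + 11/8) - 12)*95 = ((5/4 + 11/8) - 12)*95 = (21/8 - 12)*95 = -75/8*95 = -7125/8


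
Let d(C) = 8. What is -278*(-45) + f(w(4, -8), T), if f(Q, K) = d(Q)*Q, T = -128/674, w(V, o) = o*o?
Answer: 13022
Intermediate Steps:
w(V, o) = o²
T = -64/337 (T = -128*1/674 = -64/337 ≈ -0.18991)
f(Q, K) = 8*Q
-278*(-45) + f(w(4, -8), T) = -278*(-45) + 8*(-8)² = 12510 + 8*64 = 12510 + 512 = 13022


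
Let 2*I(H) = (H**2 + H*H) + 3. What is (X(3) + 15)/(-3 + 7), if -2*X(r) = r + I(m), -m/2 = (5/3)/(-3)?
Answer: 3931/1296 ≈ 3.0332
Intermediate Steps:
m = 10/9 (m = -2*5/3/(-3) = -2*5*(1/3)*(-1)/3 = -10*(-1)/(3*3) = -2*(-5/9) = 10/9 ≈ 1.1111)
I(H) = 3/2 + H**2 (I(H) = ((H**2 + H*H) + 3)/2 = ((H**2 + H**2) + 3)/2 = (2*H**2 + 3)/2 = (3 + 2*H**2)/2 = 3/2 + H**2)
X(r) = -443/324 - r/2 (X(r) = -(r + (3/2 + (10/9)**2))/2 = -(r + (3/2 + 100/81))/2 = -(r + 443/162)/2 = -(443/162 + r)/2 = -443/324 - r/2)
(X(3) + 15)/(-3 + 7) = ((-443/324 - 1/2*3) + 15)/(-3 + 7) = ((-443/324 - 3/2) + 15)/4 = (-929/324 + 15)*(1/4) = (3931/324)*(1/4) = 3931/1296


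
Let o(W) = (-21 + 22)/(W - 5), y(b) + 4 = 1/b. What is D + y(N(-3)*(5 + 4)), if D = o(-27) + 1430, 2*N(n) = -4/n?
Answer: 136909/96 ≈ 1426.1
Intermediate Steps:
N(n) = -2/n (N(n) = (-4/n)/2 = -2/n)
y(b) = -4 + 1/b
o(W) = 1/(-5 + W)
D = 45759/32 (D = 1/(-5 - 27) + 1430 = 1/(-32) + 1430 = -1/32 + 1430 = 45759/32 ≈ 1430.0)
D + y(N(-3)*(5 + 4)) = 45759/32 + (-4 + 1/((-2/(-3))*(5 + 4))) = 45759/32 + (-4 + 1/(-2*(-⅓)*9)) = 45759/32 + (-4 + 1/((⅔)*9)) = 45759/32 + (-4 + 1/6) = 45759/32 + (-4 + ⅙) = 45759/32 - 23/6 = 136909/96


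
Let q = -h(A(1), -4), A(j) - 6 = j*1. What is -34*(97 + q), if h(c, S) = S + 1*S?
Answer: -3570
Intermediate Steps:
A(j) = 6 + j (A(j) = 6 + j*1 = 6 + j)
h(c, S) = 2*S (h(c, S) = S + S = 2*S)
q = 8 (q = -2*(-4) = -1*(-8) = 8)
-34*(97 + q) = -34*(97 + 8) = -34*105 = -3570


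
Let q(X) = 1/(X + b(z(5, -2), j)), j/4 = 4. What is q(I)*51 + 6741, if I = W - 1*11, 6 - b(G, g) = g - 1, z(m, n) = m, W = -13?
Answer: 74134/11 ≈ 6739.5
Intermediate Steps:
j = 16 (j = 4*4 = 16)
b(G, g) = 7 - g (b(G, g) = 6 - (g - 1) = 6 - (-1 + g) = 6 + (1 - g) = 7 - g)
I = -24 (I = -13 - 1*11 = -13 - 11 = -24)
q(X) = 1/(-9 + X) (q(X) = 1/(X + (7 - 1*16)) = 1/(X + (7 - 16)) = 1/(X - 9) = 1/(-9 + X))
q(I)*51 + 6741 = 51/(-9 - 24) + 6741 = 51/(-33) + 6741 = -1/33*51 + 6741 = -17/11 + 6741 = 74134/11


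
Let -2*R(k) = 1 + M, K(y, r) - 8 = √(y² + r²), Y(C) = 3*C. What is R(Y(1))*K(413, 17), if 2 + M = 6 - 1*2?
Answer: -12 - 3*√170858/2 ≈ -632.02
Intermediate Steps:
K(y, r) = 8 + √(r² + y²) (K(y, r) = 8 + √(y² + r²) = 8 + √(r² + y²))
M = 2 (M = -2 + (6 - 1*2) = -2 + (6 - 2) = -2 + 4 = 2)
R(k) = -3/2 (R(k) = -(1 + 2)/2 = -½*3 = -3/2)
R(Y(1))*K(413, 17) = -3*(8 + √(17² + 413²))/2 = -3*(8 + √(289 + 170569))/2 = -3*(8 + √170858)/2 = -12 - 3*√170858/2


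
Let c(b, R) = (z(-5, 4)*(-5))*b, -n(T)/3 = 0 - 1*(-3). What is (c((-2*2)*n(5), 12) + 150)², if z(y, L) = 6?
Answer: 864900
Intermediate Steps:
n(T) = -9 (n(T) = -3*(0 - 1*(-3)) = -3*(0 + 3) = -3*3 = -9)
c(b, R) = -30*b (c(b, R) = (6*(-5))*b = -30*b)
(c((-2*2)*n(5), 12) + 150)² = (-30*(-2*2)*(-9) + 150)² = (-(-120)*(-9) + 150)² = (-30*36 + 150)² = (-1080 + 150)² = (-930)² = 864900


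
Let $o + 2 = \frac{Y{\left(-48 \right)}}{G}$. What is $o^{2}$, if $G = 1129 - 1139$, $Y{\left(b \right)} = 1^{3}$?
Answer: $\frac{441}{100} \approx 4.41$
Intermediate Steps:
$Y{\left(b \right)} = 1$
$G = -10$ ($G = 1129 - 1139 = -10$)
$o = - \frac{21}{10}$ ($o = -2 + 1 \frac{1}{-10} = -2 + 1 \left(- \frac{1}{10}\right) = -2 - \frac{1}{10} = - \frac{21}{10} \approx -2.1$)
$o^{2} = \left(- \frac{21}{10}\right)^{2} = \frac{441}{100}$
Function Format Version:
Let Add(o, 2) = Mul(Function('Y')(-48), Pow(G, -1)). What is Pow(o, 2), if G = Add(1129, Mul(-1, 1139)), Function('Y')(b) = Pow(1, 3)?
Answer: Rational(441, 100) ≈ 4.4100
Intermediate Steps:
Function('Y')(b) = 1
G = -10 (G = Add(1129, -1139) = -10)
o = Rational(-21, 10) (o = Add(-2, Mul(1, Pow(-10, -1))) = Add(-2, Mul(1, Rational(-1, 10))) = Add(-2, Rational(-1, 10)) = Rational(-21, 10) ≈ -2.1000)
Pow(o, 2) = Pow(Rational(-21, 10), 2) = Rational(441, 100)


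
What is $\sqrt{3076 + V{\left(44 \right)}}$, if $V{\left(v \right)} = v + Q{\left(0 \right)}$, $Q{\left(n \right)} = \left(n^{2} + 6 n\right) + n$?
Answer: $4 \sqrt{195} \approx 55.857$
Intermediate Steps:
$Q{\left(n \right)} = n^{2} + 7 n$
$V{\left(v \right)} = v$ ($V{\left(v \right)} = v + 0 \left(7 + 0\right) = v + 0 \cdot 7 = v + 0 = v$)
$\sqrt{3076 + V{\left(44 \right)}} = \sqrt{3076 + 44} = \sqrt{3120} = 4 \sqrt{195}$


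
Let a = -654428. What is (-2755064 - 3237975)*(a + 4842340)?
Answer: -25098319944568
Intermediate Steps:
(-2755064 - 3237975)*(a + 4842340) = (-2755064 - 3237975)*(-654428 + 4842340) = -5993039*4187912 = -25098319944568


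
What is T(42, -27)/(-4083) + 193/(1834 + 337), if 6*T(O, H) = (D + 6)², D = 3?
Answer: 505807/5909462 ≈ 0.085593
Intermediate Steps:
T(O, H) = 27/2 (T(O, H) = (3 + 6)²/6 = (⅙)*9² = (⅙)*81 = 27/2)
T(42, -27)/(-4083) + 193/(1834 + 337) = (27/2)/(-4083) + 193/(1834 + 337) = (27/2)*(-1/4083) + 193/2171 = -9/2722 + 193*(1/2171) = -9/2722 + 193/2171 = 505807/5909462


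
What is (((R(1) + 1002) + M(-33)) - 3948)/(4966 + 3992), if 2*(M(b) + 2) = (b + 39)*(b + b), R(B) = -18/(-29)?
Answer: -45608/129891 ≈ -0.35113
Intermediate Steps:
R(B) = 18/29 (R(B) = -18*(-1/29) = 18/29)
M(b) = -2 + b*(39 + b) (M(b) = -2 + ((b + 39)*(b + b))/2 = -2 + ((39 + b)*(2*b))/2 = -2 + (2*b*(39 + b))/2 = -2 + b*(39 + b))
(((R(1) + 1002) + M(-33)) - 3948)/(4966 + 3992) = (((18/29 + 1002) + (-2 + (-33)**2 + 39*(-33))) - 3948)/(4966 + 3992) = ((29076/29 + (-2 + 1089 - 1287)) - 3948)/8958 = ((29076/29 - 200) - 3948)*(1/8958) = (23276/29 - 3948)*(1/8958) = -91216/29*1/8958 = -45608/129891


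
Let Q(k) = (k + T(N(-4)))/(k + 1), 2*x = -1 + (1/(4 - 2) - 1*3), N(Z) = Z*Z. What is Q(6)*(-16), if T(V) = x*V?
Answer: 352/7 ≈ 50.286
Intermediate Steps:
N(Z) = Z²
x = -7/4 (x = (-1 + (1/(4 - 2) - 1*3))/2 = (-1 + (1/2 - 3))/2 = (-1 + (½ - 3))/2 = (-1 - 5/2)/2 = (½)*(-7/2) = -7/4 ≈ -1.7500)
T(V) = -7*V/4
Q(k) = (-28 + k)/(1 + k) (Q(k) = (k - 7/4*(-4)²)/(k + 1) = (k - 7/4*16)/(1 + k) = (k - 28)/(1 + k) = (-28 + k)/(1 + k))
Q(6)*(-16) = ((-28 + 6)/(1 + 6))*(-16) = (-22/7)*(-16) = ((⅐)*(-22))*(-16) = -22/7*(-16) = 352/7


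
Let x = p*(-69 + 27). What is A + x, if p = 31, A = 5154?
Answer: 3852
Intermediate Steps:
x = -1302 (x = 31*(-69 + 27) = 31*(-42) = -1302)
A + x = 5154 - 1302 = 3852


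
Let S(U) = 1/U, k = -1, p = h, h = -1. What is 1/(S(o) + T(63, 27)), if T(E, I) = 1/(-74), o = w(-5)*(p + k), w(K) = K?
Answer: 185/16 ≈ 11.563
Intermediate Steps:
p = -1
o = 10 (o = -5*(-1 - 1) = -5*(-2) = 10)
T(E, I) = -1/74
1/(S(o) + T(63, 27)) = 1/(1/10 - 1/74) = 1/(16/185) = 185/16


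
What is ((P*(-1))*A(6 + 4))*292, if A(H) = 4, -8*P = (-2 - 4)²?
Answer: 5256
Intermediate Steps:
P = -9/2 (P = -(-2 - 4)²/8 = -⅛*(-6)² = -⅛*36 = -9/2 ≈ -4.5000)
((P*(-1))*A(6 + 4))*292 = (-9/2*(-1)*4)*292 = ((9/2)*4)*292 = 18*292 = 5256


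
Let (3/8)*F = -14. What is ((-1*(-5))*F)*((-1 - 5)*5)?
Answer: 5600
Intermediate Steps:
F = -112/3 (F = (8/3)*(-14) = -112/3 ≈ -37.333)
((-1*(-5))*F)*((-1 - 5)*5) = (-1*(-5)*(-112/3))*((-1 - 5)*5) = (5*(-112/3))*(-6*5) = -560/3*(-30) = 5600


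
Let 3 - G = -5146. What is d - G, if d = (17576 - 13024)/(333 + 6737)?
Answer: -18199439/3535 ≈ -5148.4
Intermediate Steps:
G = 5149 (G = 3 - 1*(-5146) = 3 + 5146 = 5149)
d = 2276/3535 (d = 4552/7070 = 4552*(1/7070) = 2276/3535 ≈ 0.64385)
d - G = 2276/3535 - 1*5149 = 2276/3535 - 5149 = -18199439/3535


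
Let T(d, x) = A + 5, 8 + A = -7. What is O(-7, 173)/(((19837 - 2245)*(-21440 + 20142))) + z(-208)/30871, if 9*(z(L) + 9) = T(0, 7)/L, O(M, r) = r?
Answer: -8218409483/27491928997104 ≈ -0.00029894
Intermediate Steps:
A = -15 (A = -8 - 7 = -15)
T(d, x) = -10 (T(d, x) = -15 + 5 = -10)
z(L) = -9 - 10/(9*L) (z(L) = -9 + (-10/L)/9 = -9 - 10/(9*L))
O(-7, 173)/(((19837 - 2245)*(-21440 + 20142))) + z(-208)/30871 = 173/(((19837 - 2245)*(-21440 + 20142))) + (-9 - 10/9/(-208))/30871 = 173/((17592*(-1298))) + (-9 - 10/9*(-1/208))*(1/30871) = 173/(-22834416) + (-9 + 5/936)*(1/30871) = 173*(-1/22834416) - 8419/936*1/30871 = -173/22834416 - 8419/28895256 = -8218409483/27491928997104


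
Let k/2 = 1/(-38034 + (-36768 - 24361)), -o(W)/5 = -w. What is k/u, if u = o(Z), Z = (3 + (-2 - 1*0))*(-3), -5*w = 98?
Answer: 1/4858987 ≈ 2.0580e-7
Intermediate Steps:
w = -98/5 (w = -⅕*98 = -98/5 ≈ -19.600)
Z = -3 (Z = (3 + (-2 + 0))*(-3) = (3 - 2)*(-3) = 1*(-3) = -3)
o(W) = -98 (o(W) = -(-5)*(-98)/5 = -5*98/5 = -98)
u = -98
k = -2/99163 (k = 2/(-38034 + (-36768 - 24361)) = 2/(-38034 - 61129) = 2/(-99163) = 2*(-1/99163) = -2/99163 ≈ -2.0169e-5)
k/u = -2/99163/(-98) = -2/99163*(-1/98) = 1/4858987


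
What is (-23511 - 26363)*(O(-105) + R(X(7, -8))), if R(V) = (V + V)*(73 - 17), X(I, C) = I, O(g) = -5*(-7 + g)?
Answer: -67030656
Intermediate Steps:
O(g) = 35 - 5*g
R(V) = 112*V (R(V) = (2*V)*56 = 112*V)
(-23511 - 26363)*(O(-105) + R(X(7, -8))) = (-23511 - 26363)*((35 - 5*(-105)) + 112*7) = -49874*((35 + 525) + 784) = -49874*(560 + 784) = -49874*1344 = -67030656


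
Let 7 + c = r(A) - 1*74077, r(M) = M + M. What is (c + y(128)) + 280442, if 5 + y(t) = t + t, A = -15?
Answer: 206579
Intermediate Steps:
r(M) = 2*M
y(t) = -5 + 2*t (y(t) = -5 + (t + t) = -5 + 2*t)
c = -74114 (c = -7 + (2*(-15) - 1*74077) = -7 + (-30 - 74077) = -7 - 74107 = -74114)
(c + y(128)) + 280442 = (-74114 + (-5 + 2*128)) + 280442 = (-74114 + (-5 + 256)) + 280442 = (-74114 + 251) + 280442 = -73863 + 280442 = 206579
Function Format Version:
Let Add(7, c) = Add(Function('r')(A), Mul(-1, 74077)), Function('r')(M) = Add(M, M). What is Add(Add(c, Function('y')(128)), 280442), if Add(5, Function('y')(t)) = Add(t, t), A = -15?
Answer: 206579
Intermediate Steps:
Function('r')(M) = Mul(2, M)
Function('y')(t) = Add(-5, Mul(2, t)) (Function('y')(t) = Add(-5, Add(t, t)) = Add(-5, Mul(2, t)))
c = -74114 (c = Add(-7, Add(Mul(2, -15), Mul(-1, 74077))) = Add(-7, Add(-30, -74077)) = Add(-7, -74107) = -74114)
Add(Add(c, Function('y')(128)), 280442) = Add(Add(-74114, Add(-5, Mul(2, 128))), 280442) = Add(Add(-74114, Add(-5, 256)), 280442) = Add(Add(-74114, 251), 280442) = Add(-73863, 280442) = 206579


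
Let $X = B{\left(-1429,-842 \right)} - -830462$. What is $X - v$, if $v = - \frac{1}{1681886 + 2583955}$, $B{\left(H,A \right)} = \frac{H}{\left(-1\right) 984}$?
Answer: $\frac{1161981014284367}{1399195848} \approx 8.3046 \cdot 10^{5}$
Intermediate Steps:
$B{\left(H,A \right)} = - \frac{H}{984}$ ($B{\left(H,A \right)} = \frac{H}{-984} = H \left(- \frac{1}{984}\right) = - \frac{H}{984}$)
$X = \frac{817176037}{984}$ ($X = \left(- \frac{1}{984}\right) \left(-1429\right) - -830462 = \frac{1429}{984} + 830462 = \frac{817176037}{984} \approx 8.3046 \cdot 10^{5}$)
$v = - \frac{1}{4265841} \approx -2.3442 \cdot 10^{-7}$
$X - v = \frac{817176037}{984} - - \frac{1}{4265841} = \frac{817176037}{984} + \frac{1}{4265841} = \frac{1161981014284367}{1399195848}$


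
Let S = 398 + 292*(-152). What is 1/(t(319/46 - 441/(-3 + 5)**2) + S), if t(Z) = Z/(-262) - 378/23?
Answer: -24104/1060625183 ≈ -2.2726e-5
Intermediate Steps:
S = -43986 (S = 398 - 44384 = -43986)
t(Z) = -378/23 - Z/262 (t(Z) = Z*(-1/262) - 378*1/23 = -Z/262 - 378/23 = -378/23 - Z/262)
1/(t(319/46 - 441/(-3 + 5)**2) + S) = 1/((-378/23 - (319/46 - 441/(-3 + 5)**2)/262) - 43986) = 1/((-378/23 - (319*(1/46) - 441/(2**2))/262) - 43986) = 1/((-378/23 - (319/46 - 441/4)/262) - 43986) = 1/((-378/23 - 1/262*(-9505/92)) - 43986) = 1/((-378/23 + 9505/24104) - 43986) = 1/(-386639/24104 - 43986) = 1/(-1060625183/24104) = -24104/1060625183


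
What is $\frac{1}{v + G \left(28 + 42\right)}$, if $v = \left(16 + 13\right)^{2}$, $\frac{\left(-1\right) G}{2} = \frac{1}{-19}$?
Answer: $\frac{19}{16119} \approx 0.0011787$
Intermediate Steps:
$G = \frac{2}{19}$ ($G = - \frac{2}{-19} = \left(-2\right) \left(- \frac{1}{19}\right) = \frac{2}{19} \approx 0.10526$)
$v = 841$ ($v = 29^{2} = 841$)
$\frac{1}{v + G \left(28 + 42\right)} = \frac{1}{841 + \frac{2 \left(28 + 42\right)}{19}} = \frac{1}{841 + \frac{2}{19} \cdot 70} = \frac{1}{841 + \frac{140}{19}} = \frac{1}{\frac{16119}{19}} = \frac{19}{16119}$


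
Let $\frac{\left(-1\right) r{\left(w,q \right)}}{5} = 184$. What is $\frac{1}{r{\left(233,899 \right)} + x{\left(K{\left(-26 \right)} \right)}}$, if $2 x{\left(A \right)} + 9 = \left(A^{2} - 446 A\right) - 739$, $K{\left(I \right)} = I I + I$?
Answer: $\frac{1}{65006} \approx 1.5383 \cdot 10^{-5}$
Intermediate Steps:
$r{\left(w,q \right)} = -920$ ($r{\left(w,q \right)} = \left(-5\right) 184 = -920$)
$K{\left(I \right)} = I + I^{2}$ ($K{\left(I \right)} = I^{2} + I = I + I^{2}$)
$x{\left(A \right)} = -374 + \frac{A^{2}}{2} - 223 A$ ($x{\left(A \right)} = - \frac{9}{2} + \frac{\left(A^{2} - 446 A\right) - 739}{2} = - \frac{9}{2} + \frac{-739 + A^{2} - 446 A}{2} = - \frac{9}{2} - \left(\frac{739}{2} + 223 A - \frac{A^{2}}{2}\right) = -374 + \frac{A^{2}}{2} - 223 A$)
$\frac{1}{r{\left(233,899 \right)} + x{\left(K{\left(-26 \right)} \right)}} = \frac{1}{-920 - \left(374 - \frac{676 \left(1 - 26\right)^{2}}{2} + 223 \left(-26\right) \left(1 - 26\right)\right)} = \frac{1}{-920 - \left(374 - 211250 + 223 \left(-26\right) \left(-25\right)\right)} = \frac{1}{-920 - \left(145324 - 211250\right)} = \frac{1}{-920 - -65926} = \frac{1}{-920 + 65926} = \frac{1}{65006}$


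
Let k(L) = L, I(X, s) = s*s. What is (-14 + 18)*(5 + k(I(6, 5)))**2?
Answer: 3600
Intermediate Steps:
I(X, s) = s**2
(-14 + 18)*(5 + k(I(6, 5)))**2 = (-14 + 18)*(5 + 5**2)**2 = 4*(5 + 25)**2 = 4*30**2 = 4*900 = 3600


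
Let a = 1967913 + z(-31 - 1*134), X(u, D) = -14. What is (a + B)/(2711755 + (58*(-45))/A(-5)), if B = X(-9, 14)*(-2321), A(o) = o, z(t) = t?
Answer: 2000242/2712277 ≈ 0.73748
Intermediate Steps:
B = 32494 (B = -14*(-2321) = 32494)
a = 1967748 (a = 1967913 + (-31 - 1*134) = 1967913 + (-31 - 134) = 1967913 - 165 = 1967748)
(a + B)/(2711755 + (58*(-45))/A(-5)) = (1967748 + 32494)/(2711755 + (58*(-45))/(-5)) = 2000242/(2711755 - 2610*(-⅕)) = 2000242/(2711755 + 522) = 2000242/2712277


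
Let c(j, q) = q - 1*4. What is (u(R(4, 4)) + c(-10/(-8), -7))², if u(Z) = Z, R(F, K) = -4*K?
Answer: 729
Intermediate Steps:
c(j, q) = -4 + q (c(j, q) = q - 4 = -4 + q)
(u(R(4, 4)) + c(-10/(-8), -7))² = (-4*4 + (-4 - 7))² = (-16 - 11)² = (-27)² = 729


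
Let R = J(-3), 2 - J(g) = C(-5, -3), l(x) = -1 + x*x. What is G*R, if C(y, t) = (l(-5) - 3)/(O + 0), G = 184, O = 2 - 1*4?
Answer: 2300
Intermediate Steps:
O = -2 (O = 2 - 4 = -2)
l(x) = -1 + x²
C(y, t) = -21/2 (C(y, t) = ((-1 + (-5)²) - 3)/(-2 + 0) = ((-1 + 25) - 3)/(-2) = (24 - 3)*(-½) = 21*(-½) = -21/2)
J(g) = 25/2 (J(g) = 2 - 1*(-21/2) = 2 + 21/2 = 25/2)
R = 25/2 ≈ 12.500
G*R = 184*(25/2) = 2300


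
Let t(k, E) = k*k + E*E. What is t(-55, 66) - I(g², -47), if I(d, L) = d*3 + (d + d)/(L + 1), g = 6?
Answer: 167315/23 ≈ 7274.6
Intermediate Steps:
t(k, E) = E² + k² (t(k, E) = k² + E² = E² + k²)
I(d, L) = 3*d + 2*d/(1 + L) (I(d, L) = 3*d + (2*d)/(1 + L) = 3*d + 2*d/(1 + L))
t(-55, 66) - I(g², -47) = (66² + (-55)²) - 6²*(5 + 3*(-47))/(1 - 47) = (4356 + 3025) - 36*(5 - 141)/(-46) = 7381 - 36*(-1)*(-136)/46 = 7381 - 1*2448/23 = 7381 - 2448/23 = 167315/23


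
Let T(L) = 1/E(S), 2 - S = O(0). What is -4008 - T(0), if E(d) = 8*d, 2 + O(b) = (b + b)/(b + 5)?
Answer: -128257/32 ≈ -4008.0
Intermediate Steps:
O(b) = -2 + 2*b/(5 + b) (O(b) = -2 + (b + b)/(b + 5) = -2 + (2*b)/(5 + b) = -2 + 2*b/(5 + b))
S = 4 (S = 2 - (-10)/(5 + 0) = 2 - (-10)/5 = 2 - 1*(-2) = 2 + 2 = 4)
T(L) = 1/32 (T(L) = 1/(8*4) = 1/32)
-4008 - T(0) = -4008 - 1*1/32 = -4008 - 1/32 = -128257/32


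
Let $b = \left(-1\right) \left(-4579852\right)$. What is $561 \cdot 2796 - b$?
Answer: $-3011296$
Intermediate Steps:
$b = 4579852$
$561 \cdot 2796 - b = 561 \cdot 2796 - 4579852 = 1568556 - 4579852 = -3011296$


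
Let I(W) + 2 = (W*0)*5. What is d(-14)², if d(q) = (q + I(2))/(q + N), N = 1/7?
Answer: 12544/9409 ≈ 1.3332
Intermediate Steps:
I(W) = -2 (I(W) = -2 + (W*0)*5 = -2 + 0*5 = -2 + 0 = -2)
N = ⅐ ≈ 0.14286
d(q) = (-2 + q)/(⅐ + q) (d(q) = (q - 2)/(q + ⅐) = (-2 + q)/(⅐ + q))
d(-14)² = (7*(-2 - 14)/(1 + 7*(-14)))² = (7*(-16)/(1 - 98))² = (7*(-16)/(-97))² = (7*(-1/97)*(-16))² = (112/97)² = 12544/9409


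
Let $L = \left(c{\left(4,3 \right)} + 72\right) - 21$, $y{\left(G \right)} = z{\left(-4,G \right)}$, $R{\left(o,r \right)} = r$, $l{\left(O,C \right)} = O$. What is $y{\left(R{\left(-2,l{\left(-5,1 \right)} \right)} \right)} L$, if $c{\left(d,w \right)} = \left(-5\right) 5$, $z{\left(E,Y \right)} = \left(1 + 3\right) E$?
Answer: $-416$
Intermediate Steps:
$z{\left(E,Y \right)} = 4 E$
$c{\left(d,w \right)} = -25$
$y{\left(G \right)} = -16$ ($y{\left(G \right)} = 4 \left(-4\right) = -16$)
$L = 26$ ($L = \left(-25 + 72\right) - 21 = 47 - 21 = 26$)
$y{\left(R{\left(-2,l{\left(-5,1 \right)} \right)} \right)} L = \left(-16\right) 26 = -416$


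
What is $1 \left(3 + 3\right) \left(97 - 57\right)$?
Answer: $240$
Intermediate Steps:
$1 \left(3 + 3\right) \left(97 - 57\right) = 1 \cdot 6 \cdot 40 = 6 \cdot 40 = 240$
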